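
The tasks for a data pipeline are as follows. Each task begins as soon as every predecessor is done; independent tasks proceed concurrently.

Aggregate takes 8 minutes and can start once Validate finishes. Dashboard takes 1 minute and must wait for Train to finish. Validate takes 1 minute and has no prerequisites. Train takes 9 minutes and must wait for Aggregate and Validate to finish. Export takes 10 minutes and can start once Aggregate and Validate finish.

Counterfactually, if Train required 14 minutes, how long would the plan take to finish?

24

Actual critical path: Validate→Aggregate→Train→Dashboard = 1+8+9+1 = 19 ⇒ 19 minutes.
Train is on the critical path; changing it to 14 makes that path 24 minutes.
No other chain overtakes it, so the finish is 24 minutes.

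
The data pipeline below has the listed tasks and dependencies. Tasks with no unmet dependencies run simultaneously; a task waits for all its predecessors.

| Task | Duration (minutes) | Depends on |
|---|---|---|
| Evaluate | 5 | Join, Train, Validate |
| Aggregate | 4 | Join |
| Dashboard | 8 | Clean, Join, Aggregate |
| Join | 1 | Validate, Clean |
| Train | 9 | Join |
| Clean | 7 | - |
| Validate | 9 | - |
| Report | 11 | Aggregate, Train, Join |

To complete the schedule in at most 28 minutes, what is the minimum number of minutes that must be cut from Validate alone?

2

Current finish: 30 minutes; target: 28.
Validate is on every critical path, so each minute cut from Validate cuts the finish by one (this holds down to a finish of 28).
Need 30 − 28 = 2 minutes off Validate → Validate becomes 7 minutes, finish becomes 28.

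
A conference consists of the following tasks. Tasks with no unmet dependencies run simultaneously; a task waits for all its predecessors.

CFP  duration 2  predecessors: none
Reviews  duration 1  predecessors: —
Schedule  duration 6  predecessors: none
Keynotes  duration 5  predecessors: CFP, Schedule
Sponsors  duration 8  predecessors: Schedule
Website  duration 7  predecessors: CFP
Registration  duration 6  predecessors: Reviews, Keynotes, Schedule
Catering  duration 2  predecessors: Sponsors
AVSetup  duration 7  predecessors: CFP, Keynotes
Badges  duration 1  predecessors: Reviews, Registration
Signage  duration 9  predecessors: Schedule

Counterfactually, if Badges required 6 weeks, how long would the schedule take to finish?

Baseline: Schedule→Keynotes→Registration→Badges = 6+5+6+1 = 18 → 18 weeks.
Since Badges is critical, the +5 change carries straight to that chain (now 23 weeks).
That remains the longest chain; total 23 weeks.

23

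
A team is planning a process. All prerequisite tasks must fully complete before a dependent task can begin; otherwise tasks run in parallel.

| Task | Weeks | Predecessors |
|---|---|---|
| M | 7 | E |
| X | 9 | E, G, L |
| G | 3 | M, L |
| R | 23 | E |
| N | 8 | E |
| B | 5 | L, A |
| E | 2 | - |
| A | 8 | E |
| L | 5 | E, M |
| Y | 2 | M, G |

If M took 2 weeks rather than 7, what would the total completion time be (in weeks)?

The binding path is E→M→L→G→X = 2+7+5+3+9 = 26; finish at 26 weeks.
M lies on that path, so at 2 weeks the path becomes 21 weeks.
Now E→R = 2+23 = 25 is longest, so the finish becomes 25 weeks.

25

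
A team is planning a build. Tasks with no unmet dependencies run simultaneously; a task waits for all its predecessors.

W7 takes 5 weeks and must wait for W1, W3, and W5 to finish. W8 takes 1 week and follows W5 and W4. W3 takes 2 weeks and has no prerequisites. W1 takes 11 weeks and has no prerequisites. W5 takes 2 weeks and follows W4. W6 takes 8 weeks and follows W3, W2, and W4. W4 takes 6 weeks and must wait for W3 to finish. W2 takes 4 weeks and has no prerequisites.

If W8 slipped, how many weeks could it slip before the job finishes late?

Critical path: W1→W7 = 11+5 = 16, so the finish is 16 weeks.
Longest path through W8: 11 weeks (earliest finish 11, latest finish 16).
So W8 can slip 16 − 11 = 5 weeks.

5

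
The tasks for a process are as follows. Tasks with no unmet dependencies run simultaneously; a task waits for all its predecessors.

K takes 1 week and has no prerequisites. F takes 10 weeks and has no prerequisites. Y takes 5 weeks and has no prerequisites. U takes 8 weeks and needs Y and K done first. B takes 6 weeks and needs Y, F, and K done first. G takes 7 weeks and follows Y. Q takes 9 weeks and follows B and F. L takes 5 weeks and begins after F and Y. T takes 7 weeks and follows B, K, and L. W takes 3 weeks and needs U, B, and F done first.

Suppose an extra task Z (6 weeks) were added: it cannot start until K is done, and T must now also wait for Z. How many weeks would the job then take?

Originally the job takes 25 weeks.
With Z inserted, T now waits for max(B, K, L, Z).
New critical path: F→B→Q = 10+6+9 = 25 ⇒ 25 weeks.

25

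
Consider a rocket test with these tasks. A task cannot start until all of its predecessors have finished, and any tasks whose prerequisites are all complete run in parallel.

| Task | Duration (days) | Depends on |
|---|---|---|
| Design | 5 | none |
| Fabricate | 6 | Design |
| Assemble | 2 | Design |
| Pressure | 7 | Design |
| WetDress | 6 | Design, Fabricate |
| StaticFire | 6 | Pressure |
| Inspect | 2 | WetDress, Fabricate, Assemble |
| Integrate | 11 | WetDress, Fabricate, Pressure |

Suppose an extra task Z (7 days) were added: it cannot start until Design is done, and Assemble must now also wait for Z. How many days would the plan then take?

28

Originally the plan takes 28 days.
With Z inserted, Assemble now waits for max(Design, Z).
New critical path: Design→Fabricate→WetDress→Integrate = 5+6+6+11 = 28 ⇒ 28 days.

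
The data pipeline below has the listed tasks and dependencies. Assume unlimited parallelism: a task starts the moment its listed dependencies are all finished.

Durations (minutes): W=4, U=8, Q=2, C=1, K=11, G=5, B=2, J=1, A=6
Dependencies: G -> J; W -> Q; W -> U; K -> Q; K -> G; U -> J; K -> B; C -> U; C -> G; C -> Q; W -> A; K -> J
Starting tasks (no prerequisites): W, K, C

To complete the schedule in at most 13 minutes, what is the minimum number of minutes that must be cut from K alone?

4

Current finish: 17 minutes; target: 13.
K is on every critical path, so each minute cut from K cuts the finish by one (this holds down to a finish of 13).
Need 17 − 13 = 4 minutes off K → K becomes 7 minutes, finish becomes 13.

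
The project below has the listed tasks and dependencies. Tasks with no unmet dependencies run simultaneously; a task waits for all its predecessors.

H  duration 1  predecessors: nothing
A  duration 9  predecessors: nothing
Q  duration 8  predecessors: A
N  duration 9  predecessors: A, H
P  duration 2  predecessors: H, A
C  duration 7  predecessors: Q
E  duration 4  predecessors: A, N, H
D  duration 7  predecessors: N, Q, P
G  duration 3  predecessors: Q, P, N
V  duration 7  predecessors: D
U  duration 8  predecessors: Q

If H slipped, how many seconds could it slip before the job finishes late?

8

Critical path: A→N→D→V = 9+9+7+7 = 32, so the finish is 32 seconds.
H finishes as early as 1 and must finish by 9.
Float = 32 − 24 = 8.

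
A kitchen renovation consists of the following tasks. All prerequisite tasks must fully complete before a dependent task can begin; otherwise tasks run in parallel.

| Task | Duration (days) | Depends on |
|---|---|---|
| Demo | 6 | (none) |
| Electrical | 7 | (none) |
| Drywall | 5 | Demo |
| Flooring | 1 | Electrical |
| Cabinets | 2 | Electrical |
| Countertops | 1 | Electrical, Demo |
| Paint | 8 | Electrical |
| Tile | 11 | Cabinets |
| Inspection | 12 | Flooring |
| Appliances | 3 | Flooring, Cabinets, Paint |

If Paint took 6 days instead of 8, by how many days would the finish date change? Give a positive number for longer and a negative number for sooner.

0

Critical path before the change: Electrical→Flooring→Inspection = 7+1+12 = 20 giving 20 days.
The longest path through Paint is only 18 days, so Paint has float 2.
That remains the longest chain; total 20 days.
Change in finish: 20 − 20 = +0 days.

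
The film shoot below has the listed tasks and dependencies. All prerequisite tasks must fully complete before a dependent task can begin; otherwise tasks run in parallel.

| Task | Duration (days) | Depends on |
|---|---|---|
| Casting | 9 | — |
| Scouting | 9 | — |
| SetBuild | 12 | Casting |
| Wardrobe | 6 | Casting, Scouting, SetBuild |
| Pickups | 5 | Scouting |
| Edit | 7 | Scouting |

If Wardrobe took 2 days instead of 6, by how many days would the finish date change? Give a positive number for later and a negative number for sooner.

-4

Baseline: Casting→SetBuild→Wardrobe = 9+12+6 = 27 → 27 days.
Wardrobe lies on that path, so at 2 days the path becomes 23 days.
That remains the longest chain; total 23 days.
Change in finish: 23 − 27 = -4 days.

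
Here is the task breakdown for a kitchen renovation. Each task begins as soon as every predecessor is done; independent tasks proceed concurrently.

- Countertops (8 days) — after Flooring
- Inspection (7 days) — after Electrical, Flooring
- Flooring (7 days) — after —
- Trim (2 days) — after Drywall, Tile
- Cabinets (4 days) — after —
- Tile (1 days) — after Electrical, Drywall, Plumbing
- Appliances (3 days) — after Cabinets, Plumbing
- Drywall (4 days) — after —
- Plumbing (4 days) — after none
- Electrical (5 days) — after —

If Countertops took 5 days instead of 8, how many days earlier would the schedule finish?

Actual critical path: Flooring→Countertops = 7+8 = 15 ⇒ 15 days.
Countertops is on the critical path; changing it to 5 makes that path 12 days.
Now Flooring→Inspection = 7+7 = 14 is longest, so the finish becomes 14 days.
Change in finish: 14 − 15 = -1 days.

1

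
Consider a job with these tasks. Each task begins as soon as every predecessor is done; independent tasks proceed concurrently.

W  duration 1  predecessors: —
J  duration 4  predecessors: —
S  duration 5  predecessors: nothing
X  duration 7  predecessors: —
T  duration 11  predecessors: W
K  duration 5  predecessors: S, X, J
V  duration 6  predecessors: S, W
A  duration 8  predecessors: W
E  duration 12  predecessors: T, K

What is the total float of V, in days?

The longest chain is W→T→E = 1+11+12 = 24; overall finish 24 days.
The longest chain containing V totals 11 days.
So V can slip 24 − 11 = 13 days.

13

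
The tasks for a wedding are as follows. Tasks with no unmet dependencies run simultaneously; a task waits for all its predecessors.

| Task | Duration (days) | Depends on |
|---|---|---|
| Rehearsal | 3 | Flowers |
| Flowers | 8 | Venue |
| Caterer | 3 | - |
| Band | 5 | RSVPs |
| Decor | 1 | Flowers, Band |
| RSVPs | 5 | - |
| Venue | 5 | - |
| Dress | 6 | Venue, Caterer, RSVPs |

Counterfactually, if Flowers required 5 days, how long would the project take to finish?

As given, the longest chain is Venue→Flowers→Rehearsal = 5+8+3 = 16, so the finish is 16 days.
Since Flowers is critical, the -3 change carries straight to that chain (now 13 days).
The critical path is still Venue→Flowers→Rehearsal; finish is now 13 days.

13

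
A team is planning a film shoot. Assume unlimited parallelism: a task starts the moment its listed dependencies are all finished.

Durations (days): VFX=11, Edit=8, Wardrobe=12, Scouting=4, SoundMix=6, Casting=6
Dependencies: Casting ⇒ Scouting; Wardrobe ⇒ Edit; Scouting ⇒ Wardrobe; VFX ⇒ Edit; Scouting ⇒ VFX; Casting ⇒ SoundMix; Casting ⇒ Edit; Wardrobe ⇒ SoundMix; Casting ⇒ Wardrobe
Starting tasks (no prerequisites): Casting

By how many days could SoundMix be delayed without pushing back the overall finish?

2

Casting→Scouting→Wardrobe→Edit = 6+4+12+8 = 30 sets the makespan at 30 days.
Longest path through SoundMix: 28 days (earliest finish 28, latest finish 30).
Float = 30 − 28 = 2.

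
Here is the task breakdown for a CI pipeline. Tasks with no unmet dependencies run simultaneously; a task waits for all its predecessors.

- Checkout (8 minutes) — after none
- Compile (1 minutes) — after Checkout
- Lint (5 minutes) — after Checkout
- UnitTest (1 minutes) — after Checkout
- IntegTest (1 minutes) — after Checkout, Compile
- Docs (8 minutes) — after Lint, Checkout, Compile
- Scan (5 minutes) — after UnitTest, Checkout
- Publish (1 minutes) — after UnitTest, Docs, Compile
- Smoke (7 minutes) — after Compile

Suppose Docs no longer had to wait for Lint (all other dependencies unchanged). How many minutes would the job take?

18

Before: longest chain Checkout→Lint→Docs→Publish = 8+5+8+1 = 22, finish 22.
Without Lint→Docs, Docs's earliest start moves from 13 to 9.
After: Checkout→Compile→Docs→Publish = 8+1+8+1 = 18 → 18 minutes.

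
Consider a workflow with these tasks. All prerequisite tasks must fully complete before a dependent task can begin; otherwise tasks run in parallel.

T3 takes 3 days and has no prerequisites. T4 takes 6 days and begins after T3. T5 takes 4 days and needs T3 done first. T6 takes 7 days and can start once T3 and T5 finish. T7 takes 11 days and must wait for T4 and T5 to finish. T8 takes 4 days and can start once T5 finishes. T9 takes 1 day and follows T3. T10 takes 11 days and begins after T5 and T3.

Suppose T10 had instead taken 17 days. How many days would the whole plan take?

24

As given, the longest chain is T3→T4→T7 = 3+6+11 = 20, so the finish is 20 days.
T10 is off the critical path — its longest chain is 18 days, giving 2 of slack.
Now T3→T5→T10 = 3+4+17 = 24 is longest, so the finish becomes 24 days.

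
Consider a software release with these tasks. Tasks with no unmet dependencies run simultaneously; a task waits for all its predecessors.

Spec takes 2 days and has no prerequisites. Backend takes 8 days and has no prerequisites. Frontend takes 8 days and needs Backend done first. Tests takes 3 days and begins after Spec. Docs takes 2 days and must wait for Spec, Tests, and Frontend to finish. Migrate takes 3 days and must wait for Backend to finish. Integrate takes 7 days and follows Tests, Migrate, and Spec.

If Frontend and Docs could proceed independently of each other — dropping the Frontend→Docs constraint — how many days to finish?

18

Original critical path: Backend→Frontend→Docs = 8+8+2 = 18 ⇒ 18 days.
Without Frontend→Docs, Docs's earliest start moves from 16 to 5.
The longest chain is now Backend→Migrate→Integrate = 8+3+7 = 18, so the plan takes 18 days.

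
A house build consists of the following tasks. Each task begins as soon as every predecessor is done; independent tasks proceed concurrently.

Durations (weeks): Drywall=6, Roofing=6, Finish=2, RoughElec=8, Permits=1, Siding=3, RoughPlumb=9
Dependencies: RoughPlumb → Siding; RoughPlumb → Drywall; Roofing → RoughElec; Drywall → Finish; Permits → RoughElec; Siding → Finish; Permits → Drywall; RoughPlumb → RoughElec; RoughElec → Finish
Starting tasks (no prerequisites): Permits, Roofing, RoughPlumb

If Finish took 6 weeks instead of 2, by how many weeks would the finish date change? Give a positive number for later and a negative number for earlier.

4

Baseline: RoughPlumb→RoughElec→Finish = 9+8+2 = 19 → 19 weeks.
Finish is on the critical path; changing it to 6 makes that path 23 weeks.
The critical path is still RoughPlumb→RoughElec→Finish; finish is now 23 weeks.
Change in finish: 23 − 19 = +4 weeks.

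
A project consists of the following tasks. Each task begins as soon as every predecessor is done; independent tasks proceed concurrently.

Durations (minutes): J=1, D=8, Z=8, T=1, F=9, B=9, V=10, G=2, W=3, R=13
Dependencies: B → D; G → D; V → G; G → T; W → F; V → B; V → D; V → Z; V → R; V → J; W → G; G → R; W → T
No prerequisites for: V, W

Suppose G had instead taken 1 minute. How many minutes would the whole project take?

27

The binding path is V→B→D = 10+9+8 = 27; finish at 27 minutes.
G is off the critical path — its longest chain is 25 minutes, giving 2 of slack.
The critical path is still V→B→D; finish is now 27 minutes.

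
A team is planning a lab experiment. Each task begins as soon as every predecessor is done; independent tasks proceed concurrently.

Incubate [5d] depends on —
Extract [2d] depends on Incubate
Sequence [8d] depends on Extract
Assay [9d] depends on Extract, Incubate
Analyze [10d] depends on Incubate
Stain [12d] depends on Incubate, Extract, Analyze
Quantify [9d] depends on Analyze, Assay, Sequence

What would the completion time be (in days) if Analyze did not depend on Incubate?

25

Original critical path: Incubate→Analyze→Stain = 5+10+12 = 27 ⇒ 27 days.
Without Incubate→Analyze, Analyze's earliest start moves from 5 to 0.
After: Incubate→Extract→Assay→Quantify = 5+2+9+9 = 25 → 25 days.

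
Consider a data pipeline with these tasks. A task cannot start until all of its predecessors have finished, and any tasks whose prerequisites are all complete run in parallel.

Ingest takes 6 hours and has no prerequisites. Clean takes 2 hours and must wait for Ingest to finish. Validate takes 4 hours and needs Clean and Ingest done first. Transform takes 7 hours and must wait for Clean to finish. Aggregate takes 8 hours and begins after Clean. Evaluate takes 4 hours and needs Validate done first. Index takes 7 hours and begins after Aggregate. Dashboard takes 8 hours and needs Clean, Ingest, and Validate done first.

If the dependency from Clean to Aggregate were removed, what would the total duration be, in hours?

20

Before: longest chain Ingest→Clean→Aggregate→Index = 6+2+8+7 = 23, finish 23.
Without Clean→Aggregate, Aggregate's earliest start moves from 8 to 0.
New critical path: Ingest→Clean→Validate→Dashboard = 6+2+4+8 = 20 ⇒ 20 hours.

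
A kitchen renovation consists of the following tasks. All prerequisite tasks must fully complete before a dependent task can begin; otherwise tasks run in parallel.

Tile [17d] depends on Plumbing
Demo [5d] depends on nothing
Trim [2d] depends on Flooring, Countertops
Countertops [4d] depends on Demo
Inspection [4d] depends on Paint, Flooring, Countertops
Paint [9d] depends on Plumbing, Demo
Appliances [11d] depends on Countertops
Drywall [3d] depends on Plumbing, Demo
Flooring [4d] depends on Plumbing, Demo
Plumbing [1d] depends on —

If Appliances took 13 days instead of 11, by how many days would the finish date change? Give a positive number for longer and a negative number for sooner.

As given, the longest chain is Demo→Countertops→Appliances = 5+4+11 = 20, so the finish is 20 days.
Appliances is on the critical path; changing it to 13 makes that path 22 days.
That remains the longest chain; total 22 days.
Change in finish: 22 − 20 = +2 days.

2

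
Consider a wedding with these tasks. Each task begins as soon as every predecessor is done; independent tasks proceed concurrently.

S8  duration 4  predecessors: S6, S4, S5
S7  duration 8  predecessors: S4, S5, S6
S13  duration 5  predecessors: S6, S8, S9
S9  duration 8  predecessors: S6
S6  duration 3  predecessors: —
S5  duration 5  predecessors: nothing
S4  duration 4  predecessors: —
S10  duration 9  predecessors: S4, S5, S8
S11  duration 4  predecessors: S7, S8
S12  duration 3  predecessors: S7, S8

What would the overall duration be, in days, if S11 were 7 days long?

20

Critical path before the change: S5→S8→S10 = 5+4+9 = 18 giving 18 days.
S11 has 1 day of float (longest path through it is 17).
Now S5→S7→S11 = 5+8+7 = 20 is longest, so the finish becomes 20 days.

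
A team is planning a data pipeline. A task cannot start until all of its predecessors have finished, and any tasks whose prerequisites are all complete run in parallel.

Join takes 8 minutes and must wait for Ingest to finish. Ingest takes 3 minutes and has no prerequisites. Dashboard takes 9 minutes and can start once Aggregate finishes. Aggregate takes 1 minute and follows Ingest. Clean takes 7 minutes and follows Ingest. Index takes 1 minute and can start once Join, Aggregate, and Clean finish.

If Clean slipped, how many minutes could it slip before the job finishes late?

2

Ingest→Aggregate→Dashboard = 3+1+9 = 13 sets the makespan at 13 minutes.
Longest path through Clean: 11 minutes (earliest finish 10, latest finish 12).
So Clean can slip 12 − 10 = 2 minutes.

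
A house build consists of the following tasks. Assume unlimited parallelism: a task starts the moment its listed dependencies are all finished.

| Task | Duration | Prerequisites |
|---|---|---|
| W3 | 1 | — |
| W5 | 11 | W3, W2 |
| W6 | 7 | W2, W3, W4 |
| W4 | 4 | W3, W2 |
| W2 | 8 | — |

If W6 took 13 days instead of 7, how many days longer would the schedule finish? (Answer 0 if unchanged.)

6

The binding path is W2→W4→W6 = 8+4+7 = 19; finish at 19 days.
Since W6 is critical, the +6 change carries straight to that chain (now 25 days).
That remains the longest chain; total 25 days.
Change in finish: 25 − 19 = +6 days.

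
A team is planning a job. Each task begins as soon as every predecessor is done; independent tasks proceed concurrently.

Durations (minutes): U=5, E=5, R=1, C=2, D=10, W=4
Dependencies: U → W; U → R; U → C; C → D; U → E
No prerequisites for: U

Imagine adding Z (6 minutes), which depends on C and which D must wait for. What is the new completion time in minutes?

Originally the job takes 17 minutes.
With Z inserted, D now waits for max(C, Z).
New critical path: U→C→Z→D = 5+2+6+10 = 23 ⇒ 23 minutes.

23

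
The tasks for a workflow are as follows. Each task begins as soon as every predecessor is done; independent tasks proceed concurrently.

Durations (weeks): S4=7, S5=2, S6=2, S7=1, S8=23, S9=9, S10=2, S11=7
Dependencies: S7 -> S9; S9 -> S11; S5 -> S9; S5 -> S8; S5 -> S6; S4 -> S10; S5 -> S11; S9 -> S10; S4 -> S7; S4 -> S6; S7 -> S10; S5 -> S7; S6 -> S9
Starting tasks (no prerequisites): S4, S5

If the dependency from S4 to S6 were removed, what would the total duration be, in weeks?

25

Before: longest chain S4→S6→S9→S11 = 7+2+9+7 = 25, finish 25.
Without S4→S6, S6's earliest start moves from 7 to 2.
The longest chain is now S5→S8 = 2+23 = 25, so the plan takes 25 weeks.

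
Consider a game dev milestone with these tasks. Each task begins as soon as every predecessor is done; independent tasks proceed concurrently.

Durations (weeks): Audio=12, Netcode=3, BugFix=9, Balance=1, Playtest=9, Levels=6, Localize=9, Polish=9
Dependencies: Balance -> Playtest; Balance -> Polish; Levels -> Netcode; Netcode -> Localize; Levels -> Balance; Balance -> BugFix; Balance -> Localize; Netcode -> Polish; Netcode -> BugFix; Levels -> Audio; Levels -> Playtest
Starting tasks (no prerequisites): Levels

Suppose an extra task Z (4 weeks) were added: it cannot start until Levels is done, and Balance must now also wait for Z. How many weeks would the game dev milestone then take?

Originally the game dev milestone takes 18 weeks.
With Z inserted, Balance now waits for max(Levels, Z).
New critical path: Levels→Z→Balance→Playtest = 6+4+1+9 = 20 ⇒ 20 weeks.

20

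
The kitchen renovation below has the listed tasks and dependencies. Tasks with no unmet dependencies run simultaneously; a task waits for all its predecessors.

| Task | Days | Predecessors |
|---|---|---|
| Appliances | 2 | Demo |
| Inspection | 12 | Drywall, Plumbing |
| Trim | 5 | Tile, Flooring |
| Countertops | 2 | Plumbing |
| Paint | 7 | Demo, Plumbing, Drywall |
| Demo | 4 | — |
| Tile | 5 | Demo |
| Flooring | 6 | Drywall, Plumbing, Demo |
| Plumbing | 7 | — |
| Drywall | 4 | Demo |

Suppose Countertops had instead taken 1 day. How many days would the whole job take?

20

As given, the longest chain is Demo→Drywall→Inspection = 4+4+12 = 20, so the finish is 20 days.
The longest path through Countertops is only 9 days, so Countertops has float 11.
No other chain overtakes it, so the finish is 20 days.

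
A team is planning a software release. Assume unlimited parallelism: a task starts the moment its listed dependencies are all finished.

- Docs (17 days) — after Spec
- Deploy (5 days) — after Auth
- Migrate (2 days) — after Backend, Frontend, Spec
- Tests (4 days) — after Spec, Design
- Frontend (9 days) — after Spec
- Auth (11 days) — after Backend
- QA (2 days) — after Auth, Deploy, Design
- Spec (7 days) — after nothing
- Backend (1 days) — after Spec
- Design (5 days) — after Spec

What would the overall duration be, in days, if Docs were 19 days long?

Actual critical path: Spec→Backend→Auth→Deploy→QA = 7+1+11+5+2 = 26 ⇒ 26 days.
The longest path through Docs is only 24 days, so Docs has float 2.
No other chain overtakes it, so the finish is 26 days.

26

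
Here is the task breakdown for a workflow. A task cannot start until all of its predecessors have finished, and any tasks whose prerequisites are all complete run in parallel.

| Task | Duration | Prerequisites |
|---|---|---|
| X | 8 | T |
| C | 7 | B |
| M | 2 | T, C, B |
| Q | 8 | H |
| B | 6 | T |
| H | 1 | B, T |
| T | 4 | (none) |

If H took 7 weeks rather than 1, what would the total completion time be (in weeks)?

Critical path before the change: T→B→H→Q = 4+6+1+8 = 19 giving 19 weeks.
H lies on that path, so at 7 weeks the path becomes 25 weeks.
That remains the longest chain; total 25 weeks.

25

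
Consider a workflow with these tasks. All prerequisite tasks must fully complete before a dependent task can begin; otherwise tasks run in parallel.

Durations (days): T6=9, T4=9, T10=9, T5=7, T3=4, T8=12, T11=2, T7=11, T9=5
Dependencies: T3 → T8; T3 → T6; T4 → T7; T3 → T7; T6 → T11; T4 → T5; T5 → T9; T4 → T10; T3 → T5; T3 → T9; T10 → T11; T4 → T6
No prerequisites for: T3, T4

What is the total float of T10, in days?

Critical path: T4→T5→T9 = 9+7+5 = 21, so the finish is 21 days.
The longest chain containing T10 totals 20 days.
Slack of T10 = 10 − 9 = 1 day.

1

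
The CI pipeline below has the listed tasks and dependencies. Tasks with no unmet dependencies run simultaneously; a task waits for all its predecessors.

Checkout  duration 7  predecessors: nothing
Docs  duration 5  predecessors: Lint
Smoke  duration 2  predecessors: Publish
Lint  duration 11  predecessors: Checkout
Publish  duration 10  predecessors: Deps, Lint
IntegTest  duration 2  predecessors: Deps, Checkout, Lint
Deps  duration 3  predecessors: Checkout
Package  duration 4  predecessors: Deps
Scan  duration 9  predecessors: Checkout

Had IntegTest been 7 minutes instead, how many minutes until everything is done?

30

Actual critical path: Checkout→Lint→Publish→Smoke = 7+11+10+2 = 30 ⇒ 30 minutes.
The longest path through IntegTest is only 20 minutes, so IntegTest has float 10.
No other chain overtakes it, so the finish is 30 minutes.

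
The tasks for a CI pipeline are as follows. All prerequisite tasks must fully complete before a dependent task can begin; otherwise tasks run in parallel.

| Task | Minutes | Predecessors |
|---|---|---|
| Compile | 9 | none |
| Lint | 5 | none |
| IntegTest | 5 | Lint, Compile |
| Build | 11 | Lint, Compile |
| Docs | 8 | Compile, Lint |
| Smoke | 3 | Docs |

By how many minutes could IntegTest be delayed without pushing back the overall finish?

6

The longest chain is Compile→Build = 9+11 = 20; overall finish 20 minutes.
Longest path through IntegTest: 14 minutes (earliest finish 14, latest finish 20).
Slack of IntegTest = 15 − 9 = 6 minutes.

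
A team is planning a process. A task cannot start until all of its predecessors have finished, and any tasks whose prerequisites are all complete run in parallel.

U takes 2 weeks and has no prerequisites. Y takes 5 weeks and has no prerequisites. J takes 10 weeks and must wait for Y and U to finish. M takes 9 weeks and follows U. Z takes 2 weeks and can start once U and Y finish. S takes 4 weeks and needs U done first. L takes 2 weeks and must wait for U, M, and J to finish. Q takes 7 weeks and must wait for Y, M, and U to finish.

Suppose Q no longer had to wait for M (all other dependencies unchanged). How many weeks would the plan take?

Before: longest chain U→M→Q = 2+9+7 = 18, finish 18.
Without M→Q, Q's earliest start moves from 11 to 5.
The longest chain is now Y→J→L = 5+10+2 = 17, so the plan takes 17 weeks.

17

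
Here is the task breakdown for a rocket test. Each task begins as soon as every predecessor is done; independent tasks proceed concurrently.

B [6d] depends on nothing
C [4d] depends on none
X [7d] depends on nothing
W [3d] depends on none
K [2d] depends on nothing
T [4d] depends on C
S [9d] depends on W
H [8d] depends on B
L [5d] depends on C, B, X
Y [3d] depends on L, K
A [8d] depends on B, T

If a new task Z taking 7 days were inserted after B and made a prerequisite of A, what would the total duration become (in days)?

21

Originally the job takes 16 days.
With Z inserted, A now waits for max(B, T, Z).
New critical path: B→Z→A = 6+7+8 = 21 ⇒ 21 days.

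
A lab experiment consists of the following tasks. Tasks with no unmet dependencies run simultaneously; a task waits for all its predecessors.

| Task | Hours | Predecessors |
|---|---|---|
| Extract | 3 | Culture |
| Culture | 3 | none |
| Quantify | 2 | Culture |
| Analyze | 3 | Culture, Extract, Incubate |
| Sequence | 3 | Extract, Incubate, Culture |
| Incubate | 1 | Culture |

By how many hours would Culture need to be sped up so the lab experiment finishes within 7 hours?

2

Current finish: 9 hours; target: 7.
Culture is on every critical path, so each hour cut from Culture cuts the finish by one (this holds down to a finish of 7).
Need 9 − 7 = 2 hours off Culture → Culture becomes 1 hour, finish becomes 7.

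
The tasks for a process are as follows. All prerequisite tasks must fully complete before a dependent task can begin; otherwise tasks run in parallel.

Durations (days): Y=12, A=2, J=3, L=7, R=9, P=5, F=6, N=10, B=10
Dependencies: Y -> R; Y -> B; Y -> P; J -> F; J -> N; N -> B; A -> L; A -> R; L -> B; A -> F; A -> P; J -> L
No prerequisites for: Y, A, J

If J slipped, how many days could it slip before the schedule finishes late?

J→N→B = 3+10+10 = 23 sets the makespan at 23 days.
The longest chain containing J totals 23 days.
Float = 23 − 23 = 0.

0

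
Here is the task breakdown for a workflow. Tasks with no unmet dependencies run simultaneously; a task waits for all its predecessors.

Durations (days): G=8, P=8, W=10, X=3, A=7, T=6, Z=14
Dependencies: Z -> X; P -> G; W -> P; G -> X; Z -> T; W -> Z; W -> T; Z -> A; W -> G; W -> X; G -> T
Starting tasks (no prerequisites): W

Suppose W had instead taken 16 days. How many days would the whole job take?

As given, the longest chain is W→P→G→T = 10+8+8+6 = 32, so the finish is 32 days.
Since W is critical, the +6 change carries straight to that chain (now 38 days).
The critical path is still W→P→G→T; finish is now 38 days.

38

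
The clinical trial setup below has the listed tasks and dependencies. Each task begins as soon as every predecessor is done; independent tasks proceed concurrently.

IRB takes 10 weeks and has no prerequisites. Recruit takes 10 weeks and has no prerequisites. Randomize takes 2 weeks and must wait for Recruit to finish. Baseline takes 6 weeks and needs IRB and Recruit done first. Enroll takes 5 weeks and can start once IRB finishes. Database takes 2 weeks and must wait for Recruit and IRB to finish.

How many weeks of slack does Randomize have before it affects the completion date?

4

Critical path: IRB→Baseline = 10+6 = 16, so the finish is 16 weeks.
The longest chain containing Randomize totals 12 weeks.
So Randomize can slip 16 − 12 = 4 weeks.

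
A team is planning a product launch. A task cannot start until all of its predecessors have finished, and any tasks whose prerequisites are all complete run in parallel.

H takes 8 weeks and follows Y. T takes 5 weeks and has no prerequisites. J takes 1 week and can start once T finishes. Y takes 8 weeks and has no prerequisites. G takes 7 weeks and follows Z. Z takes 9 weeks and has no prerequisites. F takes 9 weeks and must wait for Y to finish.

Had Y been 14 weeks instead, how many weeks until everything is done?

Critical path before the change: Y→F = 8+9 = 17 giving 17 weeks.
Y lies on that path, so at 14 weeks the path becomes 23 weeks.
No other chain overtakes it, so the finish is 23 weeks.

23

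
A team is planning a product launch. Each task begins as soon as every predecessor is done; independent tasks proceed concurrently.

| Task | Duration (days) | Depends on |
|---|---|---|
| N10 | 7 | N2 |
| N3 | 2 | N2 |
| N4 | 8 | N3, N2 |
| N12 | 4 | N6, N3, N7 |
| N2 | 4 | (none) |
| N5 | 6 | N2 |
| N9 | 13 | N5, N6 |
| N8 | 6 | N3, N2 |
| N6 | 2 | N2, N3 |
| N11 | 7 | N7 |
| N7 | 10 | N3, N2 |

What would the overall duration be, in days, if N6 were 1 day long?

Actual critical path: N2→N3→N7→N11 = 4+2+10+7 = 23 ⇒ 23 days.
N6 has 2 days of float (longest path through it is 21).
The critical path is still N2→N3→N7→N11; finish is now 23 days.

23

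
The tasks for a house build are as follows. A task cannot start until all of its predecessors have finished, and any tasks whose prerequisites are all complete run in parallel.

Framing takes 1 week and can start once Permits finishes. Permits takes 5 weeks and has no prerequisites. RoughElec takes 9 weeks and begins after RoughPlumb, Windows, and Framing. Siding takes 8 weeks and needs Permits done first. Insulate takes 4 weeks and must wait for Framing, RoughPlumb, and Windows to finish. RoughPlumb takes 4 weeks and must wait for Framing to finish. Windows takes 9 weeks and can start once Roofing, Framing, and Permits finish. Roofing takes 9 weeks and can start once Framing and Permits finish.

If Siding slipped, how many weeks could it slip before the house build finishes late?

Critical path: Permits→Framing→Roofing→Windows→RoughElec = 5+1+9+9+9 = 33, so the finish is 33 weeks.
Longest path through Siding: 13 weeks (earliest finish 13, latest finish 33).
Float = 33 − 13 = 20.

20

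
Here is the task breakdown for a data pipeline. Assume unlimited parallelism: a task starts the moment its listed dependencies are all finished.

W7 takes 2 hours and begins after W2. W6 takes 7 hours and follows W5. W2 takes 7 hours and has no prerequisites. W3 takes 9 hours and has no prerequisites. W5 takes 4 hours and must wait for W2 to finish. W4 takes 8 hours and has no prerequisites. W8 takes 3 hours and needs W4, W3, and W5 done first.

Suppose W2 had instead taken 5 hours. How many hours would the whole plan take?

16

Actual critical path: W2→W5→W6 = 7+4+7 = 18 ⇒ 18 hours.
Since W2 is critical, the -2 change carries straight to that chain (now 16 hours).
The critical path is still W2→W5→W6; finish is now 16 hours.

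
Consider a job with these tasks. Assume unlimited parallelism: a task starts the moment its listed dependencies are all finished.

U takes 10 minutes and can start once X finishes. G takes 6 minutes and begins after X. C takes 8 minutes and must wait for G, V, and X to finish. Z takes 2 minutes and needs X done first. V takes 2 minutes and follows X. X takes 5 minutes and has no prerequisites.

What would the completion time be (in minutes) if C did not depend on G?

Before: longest chain X→G→C = 5+6+8 = 19, finish 19.
Without G→C, C's earliest start moves from 11 to 7.
New critical path: X→V→C = 5+2+8 = 15 ⇒ 15 minutes.

15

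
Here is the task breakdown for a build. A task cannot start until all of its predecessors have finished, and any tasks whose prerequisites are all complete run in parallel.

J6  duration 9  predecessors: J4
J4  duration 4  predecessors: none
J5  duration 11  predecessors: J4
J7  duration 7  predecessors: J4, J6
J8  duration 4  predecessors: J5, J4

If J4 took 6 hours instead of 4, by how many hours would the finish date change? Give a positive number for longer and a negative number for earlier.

Baseline: J4→J6→J7 = 4+9+7 = 20 → 20 hours.
J4 lies on that path, so at 6 hours the path becomes 22 hours.
No other chain overtakes it, so the finish is 22 hours.
Change in finish: 22 − 20 = +2 hours.

2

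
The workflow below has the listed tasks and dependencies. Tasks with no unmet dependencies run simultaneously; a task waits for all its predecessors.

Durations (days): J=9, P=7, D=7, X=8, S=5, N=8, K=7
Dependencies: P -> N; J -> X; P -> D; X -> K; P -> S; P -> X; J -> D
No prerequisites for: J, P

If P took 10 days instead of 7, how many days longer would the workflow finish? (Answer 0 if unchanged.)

1

As given, the longest chain is J→X→K = 9+8+7 = 24, so the finish is 24 days.
P has 2 days of float (longest path through it is 22).
The binding chain switches to P→X→K = 10+8+7 = 25; finish 25 days.
Change in finish: 25 − 24 = +1 days.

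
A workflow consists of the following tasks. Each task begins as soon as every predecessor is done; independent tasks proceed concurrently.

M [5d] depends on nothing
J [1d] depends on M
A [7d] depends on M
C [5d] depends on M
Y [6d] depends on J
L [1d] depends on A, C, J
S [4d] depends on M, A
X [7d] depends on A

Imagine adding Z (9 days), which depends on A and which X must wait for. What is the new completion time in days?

28

Originally the plan takes 19 days.
With Z inserted, X now waits for max(A, Z).
New critical path: M→A→Z→X = 5+7+9+7 = 28 ⇒ 28 days.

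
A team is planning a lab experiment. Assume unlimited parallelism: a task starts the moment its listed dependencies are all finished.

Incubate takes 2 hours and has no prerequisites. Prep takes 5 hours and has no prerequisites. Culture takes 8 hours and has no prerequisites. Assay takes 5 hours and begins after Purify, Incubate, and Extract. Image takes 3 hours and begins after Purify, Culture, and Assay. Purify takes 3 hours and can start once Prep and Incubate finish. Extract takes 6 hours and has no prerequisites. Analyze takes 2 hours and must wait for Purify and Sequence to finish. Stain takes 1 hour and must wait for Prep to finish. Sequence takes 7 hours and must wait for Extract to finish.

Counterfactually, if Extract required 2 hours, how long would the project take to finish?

Actual critical path: Prep→Purify→Assay→Image = 5+3+5+3 = 16 ⇒ 16 hours.
Extract has 1 hour of float (longest path through it is 15).
No other chain overtakes it, so the finish is 16 hours.

16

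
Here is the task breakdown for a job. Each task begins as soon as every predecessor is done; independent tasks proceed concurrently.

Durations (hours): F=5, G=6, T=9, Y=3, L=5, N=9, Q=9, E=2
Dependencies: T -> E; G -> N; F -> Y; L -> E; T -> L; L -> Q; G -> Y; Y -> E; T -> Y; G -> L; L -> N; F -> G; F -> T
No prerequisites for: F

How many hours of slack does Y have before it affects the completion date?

Critical path: F→T→L→N = 5+9+5+9 = 28, so the finish is 28 hours.
The longest chain containing Y totals 19 hours.
Float = 28 − 19 = 9.

9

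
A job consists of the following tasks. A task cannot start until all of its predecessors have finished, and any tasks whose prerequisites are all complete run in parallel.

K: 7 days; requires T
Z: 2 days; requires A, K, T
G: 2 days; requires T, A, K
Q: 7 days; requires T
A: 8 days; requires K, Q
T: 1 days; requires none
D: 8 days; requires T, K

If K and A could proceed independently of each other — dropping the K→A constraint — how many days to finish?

With the dependency in place, T→Q→A→Z = 1+7+8+2 = 18 sets the finish at 18 days.
Dropping K→A doesn't change A's earliest start (8); another predecessor still binds.
The longest chain is now T→Q→A→Z = 1+7+8+2 = 18, so the job takes 18 days.

18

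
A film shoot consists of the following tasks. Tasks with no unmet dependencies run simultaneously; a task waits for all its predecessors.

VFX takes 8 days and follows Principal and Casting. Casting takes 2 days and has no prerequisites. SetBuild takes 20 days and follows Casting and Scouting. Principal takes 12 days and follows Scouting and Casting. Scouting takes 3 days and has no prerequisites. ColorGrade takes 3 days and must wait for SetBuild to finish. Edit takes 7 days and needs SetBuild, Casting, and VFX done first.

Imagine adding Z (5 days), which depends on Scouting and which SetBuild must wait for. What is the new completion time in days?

35

Originally the job takes 30 days.
With Z inserted, SetBuild now waits for max(Casting, Scouting, Z).
New critical path: Scouting→Z→SetBuild→Edit = 3+5+20+7 = 35 ⇒ 35 days.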